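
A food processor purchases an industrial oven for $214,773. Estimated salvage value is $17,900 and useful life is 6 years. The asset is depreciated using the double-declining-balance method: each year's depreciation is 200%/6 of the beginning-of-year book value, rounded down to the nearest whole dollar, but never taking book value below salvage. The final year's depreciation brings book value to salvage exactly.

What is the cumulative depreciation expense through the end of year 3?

$151,136

Depreciable base = $214,773 − $17,900 = $196,873.
Year 1: ⌊$214,773 × 200%/6⌋ = $71,591. Book value $143,182.
Year 2: ⌊$143,182 × 200%/6⌋ = $47,727. Book value $95,455.
Year 3: ⌊$95,455 × 200%/6⌋ = $31,818. Book value $63,637.
Accumulated through year 3 = $214,773 − $63,637 = $151,136.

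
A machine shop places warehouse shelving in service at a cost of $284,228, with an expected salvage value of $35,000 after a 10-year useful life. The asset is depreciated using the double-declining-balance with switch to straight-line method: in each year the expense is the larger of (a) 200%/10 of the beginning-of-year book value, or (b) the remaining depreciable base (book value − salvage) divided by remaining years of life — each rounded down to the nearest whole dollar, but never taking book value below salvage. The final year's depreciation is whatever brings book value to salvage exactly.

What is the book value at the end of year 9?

$38,150

Depreciable base = $284,228 − $35,000 = $249,228.
Year 1: DB = ⌊$284,228 × 200%/10⌋ = $56,845; SL = ⌊$249,228/10⌋ = $24,922 → take DB $56,845. Book value $227,383.
Year 2: DB = ⌊$227,383 × 200%/10⌋ = $45,476; SL = ⌊$192,383/9⌋ = $21,375 → take DB $45,476. Book value $181,907.
Year 3: DB = ⌊$181,907 × 200%/10⌋ = $36,381; SL = ⌊$146,907/8⌋ = $18,363 → take DB $36,381. Book value $145,526.
Year 4: DB = ⌊$145,526 × 200%/10⌋ = $29,105; SL = ⌊$110,526/7⌋ = $15,789 → take DB $29,105. Book value $116,421.
Year 5: DB = ⌊$116,421 × 200%/10⌋ = $23,284; SL = ⌊$81,421/6⌋ = $13,570 → take DB $23,284. Book value $93,137.
Year 6: DB = ⌊$93,137 × 200%/10⌋ = $18,627; SL = ⌊$58,137/5⌋ = $11,627 → take DB $18,627. Book value $74,510.
Year 7: DB = ⌊$74,510 × 200%/10⌋ = $14,902; SL = ⌊$39,510/4⌋ = $9,877 → take DB $14,902. Book value $59,608.
Year 8: DB = ⌊$59,608 × 200%/10⌋ = $11,921; SL = ⌊$24,608/3⌋ = $8,202 → take DB $11,921. Book value $47,687.
Year 9: DB = ⌊$47,687 × 200%/10⌋ = $9,537; SL = ⌊$12,687/2⌋ = $6,343 → take DB $9,537. Book value $38,150.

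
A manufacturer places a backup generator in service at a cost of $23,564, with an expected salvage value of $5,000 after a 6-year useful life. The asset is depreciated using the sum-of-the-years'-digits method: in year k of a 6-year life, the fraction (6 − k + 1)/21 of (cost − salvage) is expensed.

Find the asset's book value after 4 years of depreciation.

Depreciable base = $23,564 − $5,000 = $18,564.
Sum of the years' digits = 6+5+4+3+2+1 = 21.
Year 1: $18,564 × 6/21 = $5,304. Book value $18,260.
Year 2: $18,564 × 5/21 = $4,420. Book value $13,840.
Year 3: $18,564 × 4/21 = $3,536. Book value $10,304.
Year 4: $18,564 × 3/21 = $2,652. Book value $7,652.

$7,652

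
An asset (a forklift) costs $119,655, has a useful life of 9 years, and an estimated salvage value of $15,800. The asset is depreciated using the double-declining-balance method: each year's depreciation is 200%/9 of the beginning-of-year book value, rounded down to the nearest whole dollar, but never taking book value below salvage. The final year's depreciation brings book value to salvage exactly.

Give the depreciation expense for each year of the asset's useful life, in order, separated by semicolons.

$26,590; $20,681; $16,085; $12,510; $9,730; $7,568; $5,886; $4,578; $227

Depreciable base = $119,655 − $15,800 = $103,855.
Year 1: ⌊$119,655 × 200%/9⌋ = $26,590. Book value $93,065.
Year 2: ⌊$93,065 × 200%/9⌋ = $20,681. Book value $72,384.
Year 3: ⌊$72,384 × 200%/9⌋ = $16,085. Book value $56,299.
Year 4: ⌊$56,299 × 200%/9⌋ = $12,510. Book value $43,789.
Year 5: ⌊$43,789 × 200%/9⌋ = $9,730. Book value $34,059.
Year 6: ⌊$34,059 × 200%/9⌋ = $7,568. Book value $26,491.
Year 7: ⌊$26,491 × 200%/9⌋ = $5,886. Book value $20,605.
Year 8: ⌊$20,605 × 200%/9⌋ = $4,578. Book value $16,027.
Year 9 (final): $16,027 − $15,800 = $227. Book value $15,800.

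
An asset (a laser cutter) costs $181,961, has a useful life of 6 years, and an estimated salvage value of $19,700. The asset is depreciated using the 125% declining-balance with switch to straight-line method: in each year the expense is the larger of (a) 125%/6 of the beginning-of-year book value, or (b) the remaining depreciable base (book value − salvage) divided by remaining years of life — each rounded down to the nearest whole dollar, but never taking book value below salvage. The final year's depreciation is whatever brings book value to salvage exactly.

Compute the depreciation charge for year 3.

Depreciable base = $181,961 − $19,700 = $162,261.
Year 1: DB = ⌊$181,961 × 125%/6⌋ = $37,908; SL = ⌊$162,261/6⌋ = $27,043 → take DB $37,908. Book value $144,053.
Year 2: DB = ⌊$144,053 × 125%/6⌋ = $30,011; SL = ⌊$124,353/5⌋ = $24,870 → take DB $30,011. Book value $114,042.
Year 3: DB = ⌊$114,042 × 125%/6⌋ = $23,758; SL = ⌊$94,342/4⌋ = $23,585 → take DB $23,758. Book value $90,284.

$23,758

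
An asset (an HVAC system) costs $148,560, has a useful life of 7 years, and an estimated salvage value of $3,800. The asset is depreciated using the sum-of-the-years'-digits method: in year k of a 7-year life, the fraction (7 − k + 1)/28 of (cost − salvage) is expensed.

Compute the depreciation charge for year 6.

Depreciable base = $148,560 − $3,800 = $144,760.
Sum of the years' digits = 7+6+5+4+3+2+1 = 28.
Year 1: $144,760 × 7/28 = $36,190. Book value $112,370.
Year 2: $144,760 × 6/28 = $31,020. Book value $81,350.
Year 3: $144,760 × 5/28 = $25,850. Book value $55,500.
Year 4: $144,760 × 4/28 = $20,680. Book value $34,820.
Year 5: $144,760 × 3/28 = $15,510. Book value $19,310.
Year 6: $144,760 × 2/28 = $10,340. Book value $8,970.

$10,340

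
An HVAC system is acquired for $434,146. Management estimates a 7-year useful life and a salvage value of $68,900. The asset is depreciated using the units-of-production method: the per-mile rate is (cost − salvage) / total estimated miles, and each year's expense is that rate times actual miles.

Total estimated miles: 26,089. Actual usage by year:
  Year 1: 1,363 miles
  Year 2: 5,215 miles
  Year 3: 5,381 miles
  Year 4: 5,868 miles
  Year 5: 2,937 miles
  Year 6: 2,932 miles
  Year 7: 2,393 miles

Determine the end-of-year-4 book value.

$184,568

Depreciable base = $434,146 − $68,900 = $365,246.
Rate = $365,246 / 26,089 miles = $14 per mile.
Year 1: 1,363 × $14 = $19,082. Book value $415,064.
Year 2: 5,215 × $14 = $73,010. Book value $342,054.
Year 3: 5,381 × $14 = $75,334. Book value $266,720.
Year 4: 5,868 × $14 = $82,152. Book value $184,568.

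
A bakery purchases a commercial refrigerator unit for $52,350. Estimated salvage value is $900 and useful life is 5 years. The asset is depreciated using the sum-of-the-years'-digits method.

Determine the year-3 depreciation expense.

Depreciable base = $52,350 − $900 = $51,450.
Sum of the years' digits = 5+4+3+2+1 = 15.
Year 1: $51,450 × 5/15 = $17,150. Book value $35,200.
Year 2: $51,450 × 4/15 = $13,720. Book value $21,480.
Year 3: $51,450 × 3/15 = $10,290. Book value $11,190.

$10,290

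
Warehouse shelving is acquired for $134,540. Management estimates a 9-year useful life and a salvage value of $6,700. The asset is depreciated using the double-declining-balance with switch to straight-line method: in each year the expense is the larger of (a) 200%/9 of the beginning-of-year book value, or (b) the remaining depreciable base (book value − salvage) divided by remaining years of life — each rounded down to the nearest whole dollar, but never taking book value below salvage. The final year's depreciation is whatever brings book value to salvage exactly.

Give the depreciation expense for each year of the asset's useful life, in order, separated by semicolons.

Depreciable base = $134,540 − $6,700 = $127,840.
Year 1: DB = ⌊$134,540 × 200%/9⌋ = $29,897; SL = ⌊$127,840/9⌋ = $14,204 → take DB $29,897. Book value $104,643.
Year 2: DB = ⌊$104,643 × 200%/9⌋ = $23,254; SL = ⌊$97,943/8⌋ = $12,242 → take DB $23,254. Book value $81,389.
Year 3: DB = ⌊$81,389 × 200%/9⌋ = $18,086; SL = ⌊$74,689/7⌋ = $10,669 → take DB $18,086. Book value $63,303.
Year 4: DB = ⌊$63,303 × 200%/9⌋ = $14,067; SL = ⌊$56,603/6⌋ = $9,433 → take DB $14,067. Book value $49,236.
Year 5: DB = ⌊$49,236 × 200%/9⌋ = $10,941; SL = ⌊$42,536/5⌋ = $8,507 → take DB $10,941. Book value $38,295.
Year 6: DB = ⌊$38,295 × 200%/9⌋ = $8,510; SL = ⌊$31,595/4⌋ = $7,898 → take DB $8,510. Book value $29,785.
Year 7: DB = ⌊$29,785 × 200%/9⌋ = $6,618; SL = ⌊$23,085/3⌋ = $7,695 → take SL $7,695. Book value $22,090.
Year 8: DB = ⌊$22,090 × 200%/9⌋ = $4,908; SL = ⌊$15,390/2⌋ = $7,695 → take SL $7,695. Book value $14,395.
Year 9 (final): $14,395 − $6,700 = $7,695. Book value $6,700.

$29,897; $23,254; $18,086; $14,067; $10,941; $8,510; $7,695; $7,695; $7,695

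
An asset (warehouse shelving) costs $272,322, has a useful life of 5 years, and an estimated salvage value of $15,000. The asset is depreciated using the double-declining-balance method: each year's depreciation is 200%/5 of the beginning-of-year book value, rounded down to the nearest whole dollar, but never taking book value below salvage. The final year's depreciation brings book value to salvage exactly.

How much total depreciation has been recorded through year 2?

$174,285

Depreciable base = $272,322 − $15,000 = $257,322.
Year 1: ⌊$272,322 × 200%/5⌋ = $108,928. Book value $163,394.
Year 2: ⌊$163,394 × 200%/5⌋ = $65,357. Book value $98,037.
Accumulated through year 2 = $272,322 − $98,037 = $174,285.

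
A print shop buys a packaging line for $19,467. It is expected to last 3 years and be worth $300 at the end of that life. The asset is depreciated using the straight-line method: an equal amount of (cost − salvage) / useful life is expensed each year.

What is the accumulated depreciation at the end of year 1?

Depreciable base = $19,467 − $300 = $19,167.
Annual expense = $19,167 / 3 = $6,389.
End of year 1: book value $13,078.
Accumulated through year 1 = $19,467 − $13,078 = $6,389.

$6,389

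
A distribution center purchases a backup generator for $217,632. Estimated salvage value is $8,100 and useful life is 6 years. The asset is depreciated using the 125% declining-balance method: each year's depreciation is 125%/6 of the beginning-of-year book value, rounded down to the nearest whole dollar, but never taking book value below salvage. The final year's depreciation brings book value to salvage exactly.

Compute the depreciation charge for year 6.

Depreciable base = $217,632 − $8,100 = $209,532.
Year 1: ⌊$217,632 × 125%/6⌋ = $45,340. Book value $172,292.
Year 2: ⌊$172,292 × 125%/6⌋ = $35,894. Book value $136,398.
Year 3: ⌊$136,398 × 125%/6⌋ = $28,416. Book value $107,982.
Year 4: ⌊$107,982 × 125%/6⌋ = $22,496. Book value $85,486.
Year 5: ⌊$85,486 × 125%/6⌋ = $17,809. Book value $67,677.
Year 6 (final): $67,677 − $8,100 = $59,577. Book value $8,100.

$59,577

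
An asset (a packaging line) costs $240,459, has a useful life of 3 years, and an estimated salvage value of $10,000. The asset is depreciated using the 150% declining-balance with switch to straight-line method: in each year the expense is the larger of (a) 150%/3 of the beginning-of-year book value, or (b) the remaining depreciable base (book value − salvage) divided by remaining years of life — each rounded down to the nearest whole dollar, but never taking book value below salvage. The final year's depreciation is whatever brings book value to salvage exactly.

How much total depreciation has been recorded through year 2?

Depreciable base = $240,459 − $10,000 = $230,459.
Year 1: DB = ⌊$240,459 × 150%/3⌋ = $120,229; SL = ⌊$230,459/3⌋ = $76,819 → take DB $120,229. Book value $120,230.
Year 2: DB = ⌊$120,230 × 150%/3⌋ = $60,115; SL = ⌊$110,230/2⌋ = $55,115 → take DB $60,115. Book value $60,115.
Accumulated through year 2 = $240,459 − $60,115 = $180,344.

$180,344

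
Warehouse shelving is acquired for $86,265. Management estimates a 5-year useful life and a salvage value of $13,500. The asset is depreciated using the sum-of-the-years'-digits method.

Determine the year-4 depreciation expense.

Depreciable base = $86,265 − $13,500 = $72,765.
Sum of the years' digits = 5+4+3+2+1 = 15.
Year 1: $72,765 × 5/15 = $24,255. Book value $62,010.
Year 2: $72,765 × 4/15 = $19,404. Book value $42,606.
Year 3: $72,765 × 3/15 = $14,553. Book value $28,053.
Year 4: $72,765 × 2/15 = $9,702. Book value $18,351.

$9,702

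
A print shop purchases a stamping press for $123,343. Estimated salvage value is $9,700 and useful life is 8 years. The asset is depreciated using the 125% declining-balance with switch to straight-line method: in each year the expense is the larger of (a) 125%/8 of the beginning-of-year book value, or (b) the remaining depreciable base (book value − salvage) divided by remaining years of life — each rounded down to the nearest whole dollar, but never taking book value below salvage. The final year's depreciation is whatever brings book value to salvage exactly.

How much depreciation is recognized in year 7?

Depreciable base = $123,343 − $9,700 = $113,643.
Year 1: DB = ⌊$123,343 × 125%/8⌋ = $19,272; SL = ⌊$113,643/8⌋ = $14,205 → take DB $19,272. Book value $104,071.
Year 2: DB = ⌊$104,071 × 125%/8⌋ = $16,261; SL = ⌊$94,371/7⌋ = $13,481 → take DB $16,261. Book value $87,810.
Year 3: DB = ⌊$87,810 × 125%/8⌋ = $13,720; SL = ⌊$78,110/6⌋ = $13,018 → take DB $13,720. Book value $74,090.
Year 4: DB = ⌊$74,090 × 125%/8⌋ = $11,576; SL = ⌊$64,390/5⌋ = $12,878 → take SL $12,878. Book value $61,212.
Year 5: DB = ⌊$61,212 × 125%/8⌋ = $9,564; SL = ⌊$51,512/4⌋ = $12,878 → take SL $12,878. Book value $48,334.
Year 6: DB = ⌊$48,334 × 125%/8⌋ = $7,552; SL = ⌊$38,634/3⌋ = $12,878 → take SL $12,878. Book value $35,456.
Year 7: DB = ⌊$35,456 × 125%/8⌋ = $5,540; SL = ⌊$25,756/2⌋ = $12,878 → take SL $12,878. Book value $22,578.

$12,878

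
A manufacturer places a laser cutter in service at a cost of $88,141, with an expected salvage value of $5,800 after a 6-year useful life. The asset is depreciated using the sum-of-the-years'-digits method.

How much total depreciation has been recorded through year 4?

Depreciable base = $88,141 − $5,800 = $82,341.
Sum of the years' digits = 6+5+4+3+2+1 = 21.
Year 1: $82,341 × 6/21 = $23,526. Book value $64,615.
Year 2: $82,341 × 5/21 = $19,605. Book value $45,010.
Year 3: $82,341 × 4/21 = $15,684. Book value $29,326.
Year 4: $82,341 × 3/21 = $11,763. Book value $17,563.
Accumulated through year 4 = $88,141 − $17,563 = $70,578.

$70,578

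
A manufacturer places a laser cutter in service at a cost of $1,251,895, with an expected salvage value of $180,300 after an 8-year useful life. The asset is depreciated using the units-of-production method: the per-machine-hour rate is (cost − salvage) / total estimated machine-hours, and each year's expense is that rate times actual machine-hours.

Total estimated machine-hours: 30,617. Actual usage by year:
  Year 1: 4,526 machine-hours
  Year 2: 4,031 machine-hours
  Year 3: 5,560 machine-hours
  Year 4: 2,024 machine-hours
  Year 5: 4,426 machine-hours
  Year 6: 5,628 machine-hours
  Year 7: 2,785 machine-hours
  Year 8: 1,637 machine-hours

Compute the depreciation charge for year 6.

$196,980

Depreciable base = $1,251,895 − $180,300 = $1,071,595.
Rate = $1,071,595 / 30,617 machine-hours = $35 per machine-hour.
Year 1: 4,526 × $35 = $158,410. Book value $1,093,485.
Year 2: 4,031 × $35 = $141,085. Book value $952,400.
Year 3: 5,560 × $35 = $194,600. Book value $757,800.
Year 4: 2,024 × $35 = $70,840. Book value $686,960.
Year 5: 4,426 × $35 = $154,910. Book value $532,050.
Year 6: 5,628 × $35 = $196,980. Book value $335,070.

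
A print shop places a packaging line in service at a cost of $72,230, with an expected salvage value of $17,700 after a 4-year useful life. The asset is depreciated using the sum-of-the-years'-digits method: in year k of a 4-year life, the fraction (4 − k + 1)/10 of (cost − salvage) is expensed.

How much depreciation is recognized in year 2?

$16,359

Depreciable base = $72,230 − $17,700 = $54,530.
Sum of the years' digits = 4+3+2+1 = 10.
Year 1: $54,530 × 4/10 = $21,812. Book value $50,418.
Year 2: $54,530 × 3/10 = $16,359. Book value $34,059.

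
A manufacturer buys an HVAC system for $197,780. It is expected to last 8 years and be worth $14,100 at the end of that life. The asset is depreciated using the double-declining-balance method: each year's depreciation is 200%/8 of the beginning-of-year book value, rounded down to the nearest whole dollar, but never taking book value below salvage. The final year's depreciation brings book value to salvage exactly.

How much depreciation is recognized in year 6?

$11,733

Depreciable base = $197,780 − $14,100 = $183,680.
Year 1: ⌊$197,780 × 200%/8⌋ = $49,445. Book value $148,335.
Year 2: ⌊$148,335 × 200%/8⌋ = $37,083. Book value $111,252.
Year 3: ⌊$111,252 × 200%/8⌋ = $27,813. Book value $83,439.
Year 4: ⌊$83,439 × 200%/8⌋ = $20,859. Book value $62,580.
Year 5: ⌊$62,580 × 200%/8⌋ = $15,645. Book value $46,935.
Year 6: ⌊$46,935 × 200%/8⌋ = $11,733. Book value $35,202.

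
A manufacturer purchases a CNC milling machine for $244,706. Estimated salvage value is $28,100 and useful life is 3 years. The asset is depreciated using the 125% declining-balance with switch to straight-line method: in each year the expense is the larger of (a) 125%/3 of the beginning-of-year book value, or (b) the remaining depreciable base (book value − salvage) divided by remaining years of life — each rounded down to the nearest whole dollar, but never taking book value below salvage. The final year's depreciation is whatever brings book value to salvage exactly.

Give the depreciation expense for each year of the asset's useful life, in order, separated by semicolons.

Depreciable base = $244,706 − $28,100 = $216,606.
Year 1: DB = ⌊$244,706 × 125%/3⌋ = $101,960; SL = ⌊$216,606/3⌋ = $72,202 → take DB $101,960. Book value $142,746.
Year 2: DB = ⌊$142,746 × 125%/3⌋ = $59,477; SL = ⌊$114,646/2⌋ = $57,323 → take DB $59,477. Book value $83,269.
Year 3 (final): $83,269 − $28,100 = $55,169. Book value $28,100.

$101,960; $59,477; $55,169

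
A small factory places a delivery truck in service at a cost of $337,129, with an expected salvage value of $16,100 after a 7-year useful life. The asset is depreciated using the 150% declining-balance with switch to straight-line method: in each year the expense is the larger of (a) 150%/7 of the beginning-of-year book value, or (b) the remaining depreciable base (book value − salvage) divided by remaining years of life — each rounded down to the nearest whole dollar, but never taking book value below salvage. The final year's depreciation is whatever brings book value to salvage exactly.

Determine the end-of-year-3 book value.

$163,529

Depreciable base = $337,129 − $16,100 = $321,029.
Year 1: DB = ⌊$337,129 × 150%/7⌋ = $72,241; SL = ⌊$321,029/7⌋ = $45,861 → take DB $72,241. Book value $264,888.
Year 2: DB = ⌊$264,888 × 150%/7⌋ = $56,761; SL = ⌊$248,788/6⌋ = $41,464 → take DB $56,761. Book value $208,127.
Year 3: DB = ⌊$208,127 × 150%/7⌋ = $44,598; SL = ⌊$192,027/5⌋ = $38,405 → take DB $44,598. Book value $163,529.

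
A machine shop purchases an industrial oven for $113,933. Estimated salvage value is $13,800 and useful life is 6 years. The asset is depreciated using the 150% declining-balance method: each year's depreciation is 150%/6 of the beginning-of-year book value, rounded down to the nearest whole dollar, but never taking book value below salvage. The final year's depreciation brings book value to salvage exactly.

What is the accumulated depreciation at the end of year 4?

$77,883

Depreciable base = $113,933 − $13,800 = $100,133.
Year 1: ⌊$113,933 × 150%/6⌋ = $28,483. Book value $85,450.
Year 2: ⌊$85,450 × 150%/6⌋ = $21,362. Book value $64,088.
Year 3: ⌊$64,088 × 150%/6⌋ = $16,022. Book value $48,066.
Year 4: ⌊$48,066 × 150%/6⌋ = $12,016. Book value $36,050.
Accumulated through year 4 = $113,933 − $36,050 = $77,883.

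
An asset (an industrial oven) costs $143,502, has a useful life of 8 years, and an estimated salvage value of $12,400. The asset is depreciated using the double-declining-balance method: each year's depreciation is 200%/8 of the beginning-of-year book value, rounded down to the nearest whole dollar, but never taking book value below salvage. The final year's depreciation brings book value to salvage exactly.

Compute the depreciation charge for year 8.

$6,757

Depreciable base = $143,502 − $12,400 = $131,102.
Year 1: ⌊$143,502 × 200%/8⌋ = $35,875. Book value $107,627.
Year 2: ⌊$107,627 × 200%/8⌋ = $26,906. Book value $80,721.
Year 3: ⌊$80,721 × 200%/8⌋ = $20,180. Book value $60,541.
Year 4: ⌊$60,541 × 200%/8⌋ = $15,135. Book value $45,406.
Year 5: ⌊$45,406 × 200%/8⌋ = $11,351. Book value $34,055.
Year 6: ⌊$34,055 × 200%/8⌋ = $8,513. Book value $25,542.
Year 7: ⌊$25,542 × 200%/8⌋ = $6,385. Book value $19,157.
Year 8 (final): $19,157 − $12,400 = $6,757. Book value $12,400.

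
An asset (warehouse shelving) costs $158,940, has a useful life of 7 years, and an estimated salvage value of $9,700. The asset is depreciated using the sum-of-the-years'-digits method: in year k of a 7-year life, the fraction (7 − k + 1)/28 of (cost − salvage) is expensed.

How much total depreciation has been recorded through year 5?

Depreciable base = $158,940 − $9,700 = $149,240.
Sum of the years' digits = 7+6+5+4+3+2+1 = 28.
Year 1: $149,240 × 7/28 = $37,310. Book value $121,630.
Year 2: $149,240 × 6/28 = $31,980. Book value $89,650.
Year 3: $149,240 × 5/28 = $26,650. Book value $63,000.
Year 4: $149,240 × 4/28 = $21,320. Book value $41,680.
Year 5: $149,240 × 3/28 = $15,990. Book value $25,690.
Accumulated through year 5 = $158,940 − $25,690 = $133,250.

$133,250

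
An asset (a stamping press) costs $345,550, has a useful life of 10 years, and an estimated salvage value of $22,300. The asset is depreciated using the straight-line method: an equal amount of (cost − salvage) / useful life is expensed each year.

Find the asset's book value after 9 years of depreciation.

Depreciable base = $345,550 − $22,300 = $323,250.
Annual expense = $323,250 / 10 = $32,325.
End of year 1: book value $313,225.
End of year 2: book value $280,900.
End of year 3: book value $248,575.
End of year 4: book value $216,250.
End of year 5: book value $183,925.
End of year 6: book value $151,600.
End of year 7: book value $119,275.
End of year 8: book value $86,950.
End of year 9: book value $54,625.

$54,625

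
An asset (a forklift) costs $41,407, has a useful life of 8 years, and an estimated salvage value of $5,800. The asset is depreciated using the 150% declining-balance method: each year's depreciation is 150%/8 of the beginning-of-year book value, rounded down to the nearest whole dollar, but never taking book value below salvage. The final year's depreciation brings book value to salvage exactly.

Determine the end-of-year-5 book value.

Depreciable base = $41,407 − $5,800 = $35,607.
Year 1: ⌊$41,407 × 150%/8⌋ = $7,763. Book value $33,644.
Year 2: ⌊$33,644 × 150%/8⌋ = $6,308. Book value $27,336.
Year 3: ⌊$27,336 × 150%/8⌋ = $5,125. Book value $22,211.
Year 4: ⌊$22,211 × 150%/8⌋ = $4,164. Book value $18,047.
Year 5: ⌊$18,047 × 150%/8⌋ = $3,383. Book value $14,664.

$14,664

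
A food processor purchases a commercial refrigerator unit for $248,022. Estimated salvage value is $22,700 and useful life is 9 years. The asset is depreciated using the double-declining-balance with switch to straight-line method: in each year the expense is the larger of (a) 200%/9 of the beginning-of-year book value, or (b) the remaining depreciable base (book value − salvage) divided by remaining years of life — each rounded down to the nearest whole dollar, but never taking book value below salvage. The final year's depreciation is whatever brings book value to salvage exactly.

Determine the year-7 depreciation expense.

$12,201

Depreciable base = $248,022 − $22,700 = $225,322.
Year 1: DB = ⌊$248,022 × 200%/9⌋ = $55,116; SL = ⌊$225,322/9⌋ = $25,035 → take DB $55,116. Book value $192,906.
Year 2: DB = ⌊$192,906 × 200%/9⌋ = $42,868; SL = ⌊$170,206/8⌋ = $21,275 → take DB $42,868. Book value $150,038.
Year 3: DB = ⌊$150,038 × 200%/9⌋ = $33,341; SL = ⌊$127,338/7⌋ = $18,191 → take DB $33,341. Book value $116,697.
Year 4: DB = ⌊$116,697 × 200%/9⌋ = $25,932; SL = ⌊$93,997/6⌋ = $15,666 → take DB $25,932. Book value $90,765.
Year 5: DB = ⌊$90,765 × 200%/9⌋ = $20,170; SL = ⌊$68,065/5⌋ = $13,613 → take DB $20,170. Book value $70,595.
Year 6: DB = ⌊$70,595 × 200%/9⌋ = $15,687; SL = ⌊$47,895/4⌋ = $11,973 → take DB $15,687. Book value $54,908.
Year 7: DB = ⌊$54,908 × 200%/9⌋ = $12,201; SL = ⌊$32,208/3⌋ = $10,736 → take DB $12,201. Book value $42,707.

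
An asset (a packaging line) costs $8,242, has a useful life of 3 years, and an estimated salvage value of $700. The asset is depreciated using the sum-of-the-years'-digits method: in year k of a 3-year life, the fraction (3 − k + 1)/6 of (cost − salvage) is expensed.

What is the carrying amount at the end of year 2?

$1,957

Depreciable base = $8,242 − $700 = $7,542.
Sum of the years' digits = 3+2+1 = 6.
Year 1: $7,542 × 3/6 = $3,771. Book value $4,471.
Year 2: $7,542 × 2/6 = $2,514. Book value $1,957.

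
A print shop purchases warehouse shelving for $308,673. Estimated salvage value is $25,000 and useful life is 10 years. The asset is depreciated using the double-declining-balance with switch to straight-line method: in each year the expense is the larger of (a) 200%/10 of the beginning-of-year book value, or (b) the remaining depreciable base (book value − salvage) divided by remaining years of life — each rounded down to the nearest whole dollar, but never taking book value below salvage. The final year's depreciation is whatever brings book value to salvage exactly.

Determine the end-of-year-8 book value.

$51,491

Depreciable base = $308,673 − $25,000 = $283,673.
Year 1: DB = ⌊$308,673 × 200%/10⌋ = $61,734; SL = ⌊$283,673/10⌋ = $28,367 → take DB $61,734. Book value $246,939.
Year 2: DB = ⌊$246,939 × 200%/10⌋ = $49,387; SL = ⌊$221,939/9⌋ = $24,659 → take DB $49,387. Book value $197,552.
Year 3: DB = ⌊$197,552 × 200%/10⌋ = $39,510; SL = ⌊$172,552/8⌋ = $21,569 → take DB $39,510. Book value $158,042.
Year 4: DB = ⌊$158,042 × 200%/10⌋ = $31,608; SL = ⌊$133,042/7⌋ = $19,006 → take DB $31,608. Book value $126,434.
Year 5: DB = ⌊$126,434 × 200%/10⌋ = $25,286; SL = ⌊$101,434/6⌋ = $16,905 → take DB $25,286. Book value $101,148.
Year 6: DB = ⌊$101,148 × 200%/10⌋ = $20,229; SL = ⌊$76,148/5⌋ = $15,229 → take DB $20,229. Book value $80,919.
Year 7: DB = ⌊$80,919 × 200%/10⌋ = $16,183; SL = ⌊$55,919/4⌋ = $13,979 → take DB $16,183. Book value $64,736.
Year 8: DB = ⌊$64,736 × 200%/10⌋ = $12,947; SL = ⌊$39,736/3⌋ = $13,245 → take SL $13,245. Book value $51,491.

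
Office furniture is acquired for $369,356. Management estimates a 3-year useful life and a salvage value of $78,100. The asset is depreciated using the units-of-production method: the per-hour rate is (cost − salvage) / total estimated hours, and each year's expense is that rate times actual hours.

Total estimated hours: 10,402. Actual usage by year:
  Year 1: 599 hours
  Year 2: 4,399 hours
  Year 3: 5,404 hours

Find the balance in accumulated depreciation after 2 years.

$139,944

Depreciable base = $369,356 − $78,100 = $291,256.
Rate = $291,256 / 10,402 hours = $28 per hour.
Year 1: 599 × $28 = $16,772. Book value $352,584.
Year 2: 4,399 × $28 = $123,172. Book value $229,412.
Accumulated through year 2 = $369,356 − $229,412 = $139,944.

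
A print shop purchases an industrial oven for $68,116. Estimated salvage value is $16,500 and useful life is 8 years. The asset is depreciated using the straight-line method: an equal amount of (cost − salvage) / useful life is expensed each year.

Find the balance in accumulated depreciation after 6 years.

$38,712

Depreciable base = $68,116 − $16,500 = $51,616.
Annual expense = $51,616 / 8 = $6,452.
End of year 1: book value $61,664.
End of year 2: book value $55,212.
End of year 3: book value $48,760.
End of year 4: book value $42,308.
End of year 5: book value $35,856.
End of year 6: book value $29,404.
Accumulated through year 6 = $68,116 − $29,404 = $38,712.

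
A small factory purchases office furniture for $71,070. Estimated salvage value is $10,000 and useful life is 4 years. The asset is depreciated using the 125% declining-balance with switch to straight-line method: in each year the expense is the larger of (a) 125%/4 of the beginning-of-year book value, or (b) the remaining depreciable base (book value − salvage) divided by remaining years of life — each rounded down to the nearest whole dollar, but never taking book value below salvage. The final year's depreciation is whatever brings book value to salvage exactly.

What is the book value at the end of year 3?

Depreciable base = $71,070 − $10,000 = $61,070.
Year 1: DB = ⌊$71,070 × 125%/4⌋ = $22,209; SL = ⌊$61,070/4⌋ = $15,267 → take DB $22,209. Book value $48,861.
Year 2: DB = ⌊$48,861 × 125%/4⌋ = $15,269; SL = ⌊$38,861/3⌋ = $12,953 → take DB $15,269. Book value $33,592.
Year 3: DB = ⌊$33,592 × 125%/4⌋ = $10,497; SL = ⌊$23,592/2⌋ = $11,796 → take SL $11,796. Book value $21,796.

$21,796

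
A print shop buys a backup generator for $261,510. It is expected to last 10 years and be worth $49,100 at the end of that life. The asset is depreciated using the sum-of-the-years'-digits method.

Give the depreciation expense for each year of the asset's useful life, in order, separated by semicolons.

$38,620; $34,758; $30,896; $27,034; $23,172; $19,310; $15,448; $11,586; $7,724; $3,862

Depreciable base = $261,510 − $49,100 = $212,410.
Sum of the years' digits = 10+9+8+7+6+5+4+3+2+1 = 55.
Year 1: $212,410 × 10/55 = $38,620. Book value $222,890.
Year 2: $212,410 × 9/55 = $34,758. Book value $188,132.
Year 3: $212,410 × 8/55 = $30,896. Book value $157,236.
Year 4: $212,410 × 7/55 = $27,034. Book value $130,202.
Year 5: $212,410 × 6/55 = $23,172. Book value $107,030.
Year 6: $212,410 × 5/55 = $19,310. Book value $87,720.
Year 7: $212,410 × 4/55 = $15,448. Book value $72,272.
Year 8: $212,410 × 3/55 = $11,586. Book value $60,686.
Year 9: $212,410 × 2/55 = $7,724. Book value $52,962.
Year 10: $212,410 × 1/55 = $3,862. Book value $49,100.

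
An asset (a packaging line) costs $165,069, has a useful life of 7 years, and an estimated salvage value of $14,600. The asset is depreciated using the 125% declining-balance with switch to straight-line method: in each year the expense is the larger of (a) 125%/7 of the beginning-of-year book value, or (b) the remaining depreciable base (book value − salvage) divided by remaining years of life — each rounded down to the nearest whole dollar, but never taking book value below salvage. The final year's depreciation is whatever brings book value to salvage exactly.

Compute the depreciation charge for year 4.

$19,222

Depreciable base = $165,069 − $14,600 = $150,469.
Year 1: DB = ⌊$165,069 × 125%/7⌋ = $29,476; SL = ⌊$150,469/7⌋ = $21,495 → take DB $29,476. Book value $135,593.
Year 2: DB = ⌊$135,593 × 125%/7⌋ = $24,213; SL = ⌊$120,993/6⌋ = $20,165 → take DB $24,213. Book value $111,380.
Year 3: DB = ⌊$111,380 × 125%/7⌋ = $19,889; SL = ⌊$96,780/5⌋ = $19,356 → take DB $19,889. Book value $91,491.
Year 4: DB = ⌊$91,491 × 125%/7⌋ = $16,337; SL = ⌊$76,891/4⌋ = $19,222 → take SL $19,222. Book value $72,269.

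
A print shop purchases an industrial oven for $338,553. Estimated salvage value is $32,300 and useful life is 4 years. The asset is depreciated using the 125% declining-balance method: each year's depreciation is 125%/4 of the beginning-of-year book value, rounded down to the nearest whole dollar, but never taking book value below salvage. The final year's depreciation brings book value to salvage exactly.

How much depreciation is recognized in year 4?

Depreciable base = $338,553 − $32,300 = $306,253.
Year 1: ⌊$338,553 × 125%/4⌋ = $105,797. Book value $232,756.
Year 2: ⌊$232,756 × 125%/4⌋ = $72,736. Book value $160,020.
Year 3: ⌊$160,020 × 125%/4⌋ = $50,006. Book value $110,014.
Year 4 (final): $110,014 − $32,300 = $77,714. Book value $32,300.

$77,714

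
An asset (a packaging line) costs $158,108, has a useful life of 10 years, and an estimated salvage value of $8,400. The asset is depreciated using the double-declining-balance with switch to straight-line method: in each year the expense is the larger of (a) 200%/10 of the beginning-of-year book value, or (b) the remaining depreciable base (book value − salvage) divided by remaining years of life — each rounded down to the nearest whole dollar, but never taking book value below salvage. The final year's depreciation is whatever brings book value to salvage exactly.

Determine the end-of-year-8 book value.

Depreciable base = $158,108 − $8,400 = $149,708.
Year 1: DB = ⌊$158,108 × 200%/10⌋ = $31,621; SL = ⌊$149,708/10⌋ = $14,970 → take DB $31,621. Book value $126,487.
Year 2: DB = ⌊$126,487 × 200%/10⌋ = $25,297; SL = ⌊$118,087/9⌋ = $13,120 → take DB $25,297. Book value $101,190.
Year 3: DB = ⌊$101,190 × 200%/10⌋ = $20,238; SL = ⌊$92,790/8⌋ = $11,598 → take DB $20,238. Book value $80,952.
Year 4: DB = ⌊$80,952 × 200%/10⌋ = $16,190; SL = ⌊$72,552/7⌋ = $10,364 → take DB $16,190. Book value $64,762.
Year 5: DB = ⌊$64,762 × 200%/10⌋ = $12,952; SL = ⌊$56,362/6⌋ = $9,393 → take DB $12,952. Book value $51,810.
Year 6: DB = ⌊$51,810 × 200%/10⌋ = $10,362; SL = ⌊$43,410/5⌋ = $8,682 → take DB $10,362. Book value $41,448.
Year 7: DB = ⌊$41,448 × 200%/10⌋ = $8,289; SL = ⌊$33,048/4⌋ = $8,262 → take DB $8,289. Book value $33,159.
Year 8: DB = ⌊$33,159 × 200%/10⌋ = $6,631; SL = ⌊$24,759/3⌋ = $8,253 → take SL $8,253. Book value $24,906.

$24,906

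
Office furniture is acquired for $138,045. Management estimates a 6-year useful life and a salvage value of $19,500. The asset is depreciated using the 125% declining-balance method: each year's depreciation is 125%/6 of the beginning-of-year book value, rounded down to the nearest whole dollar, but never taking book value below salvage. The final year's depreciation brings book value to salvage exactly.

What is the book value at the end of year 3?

$68,495

Depreciable base = $138,045 − $19,500 = $118,545.
Year 1: ⌊$138,045 × 125%/6⌋ = $28,759. Book value $109,286.
Year 2: ⌊$109,286 × 125%/6⌋ = $22,767. Book value $86,519.
Year 3: ⌊$86,519 × 125%/6⌋ = $18,024. Book value $68,495.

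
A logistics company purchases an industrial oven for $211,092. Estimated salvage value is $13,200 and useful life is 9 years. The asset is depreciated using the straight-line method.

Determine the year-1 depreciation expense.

Depreciable base = $211,092 − $13,200 = $197,892.
Annual expense = $197,892 / 9 = $21,988.

$21,988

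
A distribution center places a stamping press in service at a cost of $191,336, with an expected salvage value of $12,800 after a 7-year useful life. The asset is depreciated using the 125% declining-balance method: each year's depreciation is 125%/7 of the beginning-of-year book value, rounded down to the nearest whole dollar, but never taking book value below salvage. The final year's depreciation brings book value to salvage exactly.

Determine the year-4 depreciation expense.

$18,937

Depreciable base = $191,336 − $12,800 = $178,536.
Year 1: ⌊$191,336 × 125%/7⌋ = $34,167. Book value $157,169.
Year 2: ⌊$157,169 × 125%/7⌋ = $28,065. Book value $129,104.
Year 3: ⌊$129,104 × 125%/7⌋ = $23,054. Book value $106,050.
Year 4: ⌊$106,050 × 125%/7⌋ = $18,937. Book value $87,113.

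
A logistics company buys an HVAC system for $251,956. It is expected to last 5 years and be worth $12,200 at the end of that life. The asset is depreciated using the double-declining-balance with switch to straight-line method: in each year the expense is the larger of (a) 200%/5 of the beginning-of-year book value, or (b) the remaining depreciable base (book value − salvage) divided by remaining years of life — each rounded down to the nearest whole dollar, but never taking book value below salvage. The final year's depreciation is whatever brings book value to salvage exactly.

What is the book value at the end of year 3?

$54,423

Depreciable base = $251,956 − $12,200 = $239,756.
Year 1: DB = ⌊$251,956 × 200%/5⌋ = $100,782; SL = ⌊$239,756/5⌋ = $47,951 → take DB $100,782. Book value $151,174.
Year 2: DB = ⌊$151,174 × 200%/5⌋ = $60,469; SL = ⌊$138,974/4⌋ = $34,743 → take DB $60,469. Book value $90,705.
Year 3: DB = ⌊$90,705 × 200%/5⌋ = $36,282; SL = ⌊$78,505/3⌋ = $26,168 → take DB $36,282. Book value $54,423.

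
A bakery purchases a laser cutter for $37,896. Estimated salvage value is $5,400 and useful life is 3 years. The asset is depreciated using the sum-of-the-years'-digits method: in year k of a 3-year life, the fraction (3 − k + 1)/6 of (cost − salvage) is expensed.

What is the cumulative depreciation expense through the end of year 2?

$27,080

Depreciable base = $37,896 − $5,400 = $32,496.
Sum of the years' digits = 3+2+1 = 6.
Year 1: $32,496 × 3/6 = $16,248. Book value $21,648.
Year 2: $32,496 × 2/6 = $10,832. Book value $10,816.
Accumulated through year 2 = $37,896 − $10,816 = $27,080.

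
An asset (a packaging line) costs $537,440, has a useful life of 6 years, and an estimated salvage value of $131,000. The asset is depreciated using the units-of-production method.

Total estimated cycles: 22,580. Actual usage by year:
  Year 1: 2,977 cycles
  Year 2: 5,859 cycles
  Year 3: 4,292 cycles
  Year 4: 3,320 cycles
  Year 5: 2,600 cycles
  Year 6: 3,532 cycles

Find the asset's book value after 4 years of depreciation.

$241,376

Depreciable base = $537,440 − $131,000 = $406,440.
Rate = $406,440 / 22,580 cycles = $18 per cycle.
Year 1: 2,977 × $18 = $53,586. Book value $483,854.
Year 2: 5,859 × $18 = $105,462. Book value $378,392.
Year 3: 4,292 × $18 = $77,256. Book value $301,136.
Year 4: 3,320 × $18 = $59,760. Book value $241,376.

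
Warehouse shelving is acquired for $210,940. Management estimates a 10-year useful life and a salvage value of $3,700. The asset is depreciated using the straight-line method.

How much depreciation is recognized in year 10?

$20,724

Depreciable base = $210,940 − $3,700 = $207,240.
Annual expense = $207,240 / 10 = $20,724.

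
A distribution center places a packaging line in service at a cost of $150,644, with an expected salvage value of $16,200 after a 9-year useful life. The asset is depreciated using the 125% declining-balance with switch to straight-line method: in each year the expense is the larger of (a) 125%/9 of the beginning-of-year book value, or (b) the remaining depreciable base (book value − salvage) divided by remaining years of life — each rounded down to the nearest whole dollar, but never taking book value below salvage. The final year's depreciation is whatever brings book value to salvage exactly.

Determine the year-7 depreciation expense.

$13,326

Depreciable base = $150,644 − $16,200 = $134,444.
Year 1: DB = ⌊$150,644 × 125%/9⌋ = $20,922; SL = ⌊$134,444/9⌋ = $14,938 → take DB $20,922. Book value $129,722.
Year 2: DB = ⌊$129,722 × 125%/9⌋ = $18,016; SL = ⌊$113,522/8⌋ = $14,190 → take DB $18,016. Book value $111,706.
Year 3: DB = ⌊$111,706 × 125%/9⌋ = $15,514; SL = ⌊$95,506/7⌋ = $13,643 → take DB $15,514. Book value $96,192.
Year 4: DB = ⌊$96,192 × 125%/9⌋ = $13,360; SL = ⌊$79,992/6⌋ = $13,332 → take DB $13,360. Book value $82,832.
Year 5: DB = ⌊$82,832 × 125%/9⌋ = $11,504; SL = ⌊$66,632/5⌋ = $13,326 → take SL $13,326. Book value $69,506.
Year 6: DB = ⌊$69,506 × 125%/9⌋ = $9,653; SL = ⌊$53,306/4⌋ = $13,326 → take SL $13,326. Book value $56,180.
Year 7: DB = ⌊$56,180 × 125%/9⌋ = $7,802; SL = ⌊$39,980/3⌋ = $13,326 → take SL $13,326. Book value $42,854.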